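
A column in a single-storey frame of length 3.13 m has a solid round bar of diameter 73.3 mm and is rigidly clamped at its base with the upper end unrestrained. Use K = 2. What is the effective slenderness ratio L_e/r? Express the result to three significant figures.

λ ≈ 342

I = πd⁴/64 = π×73.3⁴/64 = 1.417×10^6 mm⁴
A = 4.220×10^3 mm²;  r_min = √(I/A) = √(1.417×10^6/4.220×10^3) = 18.32 mm
L_e = K·L = 2 × 3.13 m = 6.260 m = 6260.0 mm
λ = L_e / r_min = 6260.0 / 18.32 = 342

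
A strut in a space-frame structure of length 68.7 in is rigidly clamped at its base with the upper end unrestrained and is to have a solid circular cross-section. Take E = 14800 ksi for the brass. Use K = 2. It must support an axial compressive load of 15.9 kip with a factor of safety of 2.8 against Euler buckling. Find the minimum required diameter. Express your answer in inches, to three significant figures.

Required P_cr = n·P = 2.8 × 15.9 = 44.52 kip
L_e = K·L = 2 × 68.7 = 137.4 in
Required I = P_cr·L_e²/(π²E) = 4.452×10^4 × 137.4² / (π² × 1.48×10^7) = 5.754 in⁴
Solid circle: I = πd⁴/64  ⇒  d = (64I/π)^(1/4) = (64×5.754/π)^(1/4) = 3.29 in

d ≈ 3.29 in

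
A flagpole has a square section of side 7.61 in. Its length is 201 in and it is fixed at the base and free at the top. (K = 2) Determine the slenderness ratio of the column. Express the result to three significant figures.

For a square r = a/√12 = 7.61/√12 = 2.197 in
L_e = K·L = 2 × 201 = 402.0 in
λ = L_e / r_min = 402.00 / 2.197 = 183

λ ≈ 183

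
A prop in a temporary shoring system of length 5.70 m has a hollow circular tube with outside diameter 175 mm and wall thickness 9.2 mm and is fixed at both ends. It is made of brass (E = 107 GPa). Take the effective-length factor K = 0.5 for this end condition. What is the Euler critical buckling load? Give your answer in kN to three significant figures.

P_cr ≈ 2150 kN

Inner diameter d_i = 175 − 2×9.2 = 156.6 mm
I = π(d_o⁴ − d_i⁴)/64 = π(175⁴ − 156.6⁴)/64 = 1.652×10^7 mm⁴
I = 1.652×10^7 mm⁴ = 1.652×10^-5 m⁴
Effective length L_e = K·L = 0.5 × 5.70 = 2.850 m
P_cr = π²EI / L_e² = π² × 107×10⁹ × 1.652×10^-5 / 2.850² = 2.147×10^6 N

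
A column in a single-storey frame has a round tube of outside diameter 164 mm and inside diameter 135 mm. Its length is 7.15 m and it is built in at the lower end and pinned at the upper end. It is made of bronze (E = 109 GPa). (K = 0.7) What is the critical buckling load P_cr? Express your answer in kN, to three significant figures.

P_cr ≈ 825 kN

d_o = 164 mm, d_i = 135 mm
I = π(d_o⁴ − d_i⁴)/64 = π(164⁴ − 135.0⁴)/64 = 1.921×10^7 mm⁴
I = 1.921×10^7 mm⁴ = 1.921×10^-5 m⁴
Effective length L_e = K·L = 0.7 × 7.15 = 5.005 m
P_cr = π²EI / L_e² = π² × 109×10⁹ × 1.921×10^-5 / 5.005² = 8.248×10^5 N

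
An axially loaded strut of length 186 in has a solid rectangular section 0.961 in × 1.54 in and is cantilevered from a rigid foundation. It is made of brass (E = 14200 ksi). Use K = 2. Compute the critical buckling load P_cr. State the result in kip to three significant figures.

P_cr ≈ 0.115 kip

Buckling occurs about the weak axis: I_min = h·b³/12 with b = 0.961 in (the shorter side).
I_min = 1.54×0.961³/12 = 0.1139 in⁴
Effective length L_e = K·L = 2 × 186 = 372.0 in
P_cr = π²EI / L_e² = π² × 14200×10³ × 0.1139 / 372.0² = 115.3 lb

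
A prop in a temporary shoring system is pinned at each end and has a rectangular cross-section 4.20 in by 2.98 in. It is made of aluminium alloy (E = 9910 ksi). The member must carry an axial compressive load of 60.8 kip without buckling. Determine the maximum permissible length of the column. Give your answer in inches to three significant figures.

L_max ≈ 122 in

Buckling occurs about the weak axis: I_min = h·b³/12 with b = 2.98 in (the shorter side).
I_min = 4.20×2.98³/12 = 9.262 in⁴
At the buckling limit P_cr = P = 6.080×10^4 lb
From P_cr = π²EI/(K·L)²:  L = (1/K)·√(π²EI/P_cr) = (1/1)·√(π²×9.91×10^6×9.262/6.080×10^4)
L = 122 in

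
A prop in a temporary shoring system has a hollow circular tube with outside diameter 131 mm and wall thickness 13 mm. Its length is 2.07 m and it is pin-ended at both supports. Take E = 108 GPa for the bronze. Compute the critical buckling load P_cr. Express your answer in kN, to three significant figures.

P_cr ≈ 2110 kN

Inner diameter d_i = 131 − 2×13 = 105.0 mm
I = π(d_o⁴ − d_i⁴)/64 = π(131⁴ − 105.0⁴)/64 = 8.490×10^6 mm⁴
I = 8.490×10^6 mm⁴ = 8.490×10^-6 m⁴
Effective length L_e = K·L = 1 × 2.07 = 2.070 m
P_cr = π²EI / L_e² = π² × 108×10⁹ × 8.490×10^-6 / 2.070² = 2.112×10^6 N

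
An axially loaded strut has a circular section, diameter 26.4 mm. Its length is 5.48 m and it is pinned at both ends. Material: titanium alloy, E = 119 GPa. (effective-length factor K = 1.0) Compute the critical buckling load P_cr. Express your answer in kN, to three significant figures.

I = πd⁴/64 = π×26.4⁴/64 = 2.384×10^4 mm⁴
I = 2.384×10^4 mm⁴ = 2.384×10^-8 m⁴
Effective length L_e = K·L = 1 × 5.48 = 5.480 m
P_cr = π²EI / L_e² = π² × 119×10⁹ × 2.384×10^-8 / 5.480² = 932.5 N

P_cr ≈ 0.933 kN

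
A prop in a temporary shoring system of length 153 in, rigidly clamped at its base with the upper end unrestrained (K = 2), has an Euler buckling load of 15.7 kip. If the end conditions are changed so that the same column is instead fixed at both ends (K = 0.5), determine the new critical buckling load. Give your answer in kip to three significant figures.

P_cr ≈ 251 kip

P_cr ∝ 1/K², so P_cr,new = P_cr,old × (K_old/K_new)² = 15.7 × (2/0.5)²
= 15.7 × 16.00 = 251 kip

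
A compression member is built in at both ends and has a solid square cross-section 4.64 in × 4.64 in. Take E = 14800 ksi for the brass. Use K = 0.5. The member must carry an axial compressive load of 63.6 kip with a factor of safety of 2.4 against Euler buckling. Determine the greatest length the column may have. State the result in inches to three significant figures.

I = a⁴/12 = 4.64⁴/12 = 38.63 in⁴
Required critical load P_cr = n·P = 2.4 × 63.6 = 152.6 kip = 1.526×10^5 lb
From P_cr = π²EI/(K·L)²:  L = (1/K)·√(π²EI/P_cr) = (1/0.5)·√(π²×1.48×10^7×38.63/1.526×10^5)
L = 385 in

L_max ≈ 385 in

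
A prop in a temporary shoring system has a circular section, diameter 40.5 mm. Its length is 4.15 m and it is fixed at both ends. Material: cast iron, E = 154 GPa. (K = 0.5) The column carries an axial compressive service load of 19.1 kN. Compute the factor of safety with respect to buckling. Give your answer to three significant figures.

n ≈ 2.44

I = πd⁴/64 = π×40.5⁴/64 = 1.321×10^5 mm⁴
I = 1.321×10^5 mm⁴ = 1.321×10^-7 m⁴
Effective length L_e = K·L = 0.5 × 4.15 = 2.075 m
P_cr = π²EI / L_e² = π² × 154×10⁹ × 1.321×10^-7 / 2.075² = 4.662×10^4 N
Factor of safety n = P_cr / P = 46.620 / 19.1 = 2.44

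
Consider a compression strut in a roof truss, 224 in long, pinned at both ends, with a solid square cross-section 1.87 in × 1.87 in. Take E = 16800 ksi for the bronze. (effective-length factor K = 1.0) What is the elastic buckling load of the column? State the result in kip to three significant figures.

P_cr ≈ 3.37 kip

I = a⁴/12 = 1.87⁴/12 = 1.019 in⁴
Effective length L_e = K·L = 1 × 224 = 224.0 in
P_cr = π²EI / L_e² = π² × 16800×10³ × 1.019 / 224.0² = 3.367×10^3 lb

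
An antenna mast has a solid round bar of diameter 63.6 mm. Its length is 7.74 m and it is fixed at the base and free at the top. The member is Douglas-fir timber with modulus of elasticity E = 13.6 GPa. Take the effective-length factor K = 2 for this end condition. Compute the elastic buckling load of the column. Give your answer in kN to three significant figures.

I = πd⁴/64 = π×63.6⁴/64 = 8.032×10^5 mm⁴
I = 8.032×10^5 mm⁴ = 8.032×10^-7 m⁴
Effective length L_e = K·L = 2 × 7.74 = 15.48 m
P_cr = π²EI / L_e² = π² × 13.6×10⁹ × 8.032×10^-7 / 15.48² = 449.9 N

P_cr ≈ 0.450 kN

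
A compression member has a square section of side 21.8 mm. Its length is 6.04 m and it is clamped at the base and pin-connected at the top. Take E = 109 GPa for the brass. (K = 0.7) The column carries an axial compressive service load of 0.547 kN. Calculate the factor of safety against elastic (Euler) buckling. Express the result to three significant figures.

I = a⁴/12 = 21.8⁴/12 = 1.882×10^4 mm⁴
I = 1.882×10^4 mm⁴ = 1.882×10^-8 m⁴
Effective length L_e = K·L = 0.7 × 6.04 = 4.228 m
P_cr = π²EI / L_e² = π² × 109×10⁹ × 1.882×10^-8 / 4.228² = 1.133×10^3 N
Factor of safety n = P_cr / P = 1.1327 / 0.547 = 2.07

n ≈ 2.07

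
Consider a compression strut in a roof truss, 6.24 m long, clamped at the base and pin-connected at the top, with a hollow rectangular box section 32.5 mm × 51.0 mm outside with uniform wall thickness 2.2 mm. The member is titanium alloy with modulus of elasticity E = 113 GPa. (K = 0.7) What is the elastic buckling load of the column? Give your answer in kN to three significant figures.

Inner dimensions: h_i = 51.0 − 2×2.2 = 46.60 mm, b_i = 32.5 − 2×2.2 = 28.10 mm
Weak-axis I_min = (h_o·b_o³ − h_i·b_i³)/12 with b_o = 32.5, b_i = 28.10 mm (shorter outer/inner sides).
I_min = (51.0×32.5³ − 46.60×28.10³)/12 = 5.973×10^4 mm⁴
I = 5.973×10^4 mm⁴ = 5.973×10^-8 m⁴
Effective length L_e = K·L = 0.7 × 6.24 = 4.368 m
P_cr = π²EI / L_e² = π² × 113×10⁹ × 5.973×10^-8 / 4.368² = 3.492×10^3 N

P_cr ≈ 3.49 kN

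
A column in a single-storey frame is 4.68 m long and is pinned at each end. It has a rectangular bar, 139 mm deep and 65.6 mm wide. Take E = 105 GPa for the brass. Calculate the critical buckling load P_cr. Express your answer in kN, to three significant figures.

Buckling occurs about the weak axis: I_min = h·b³/12 with b = 65.6 mm (the shorter side).
I_min = 139×65.6³/12 = 3.270×10^6 mm⁴
I = 3.270×10^6 mm⁴ = 3.270×10^-6 m⁴
Effective length L_e = K·L = 1 × 4.68 = 4.680 m
P_cr = π²EI / L_e² = π² × 105×10⁹ × 3.270×10^-6 / 4.680² = 1.547×10^5 N

P_cr ≈ 155 kN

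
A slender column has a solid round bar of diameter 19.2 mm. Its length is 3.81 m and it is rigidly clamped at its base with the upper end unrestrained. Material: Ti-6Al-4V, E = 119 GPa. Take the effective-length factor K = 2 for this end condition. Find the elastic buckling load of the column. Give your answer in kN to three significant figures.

I = πd⁴/64 = π×19.2⁴/64 = 6.671×10^3 mm⁴
I = 6.671×10^3 mm⁴ = 6.671×10^-9 m⁴
Effective length L_e = K·L = 2 × 3.81 = 7.620 m
P_cr = π²EI / L_e² = π² × 119×10⁹ × 6.671×10^-9 / 7.620² = 134.9 N

P_cr ≈ 0.135 kN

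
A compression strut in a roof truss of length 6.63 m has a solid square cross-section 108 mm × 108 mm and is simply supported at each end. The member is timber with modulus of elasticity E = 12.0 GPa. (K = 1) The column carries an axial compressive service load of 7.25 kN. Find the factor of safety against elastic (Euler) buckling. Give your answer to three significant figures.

I = a⁴/12 = 108⁴/12 = 1.134×10^7 mm⁴
I = 1.134×10^7 mm⁴ = 1.134×10^-5 m⁴
Effective length L_e = K·L = 1 × 6.63 = 6.630 m
P_cr = π²EI / L_e² = π² × 12.0×10⁹ × 1.134×10^-5 / 6.630² = 3.055×10^4 N
Factor of safety n = P_cr / P = 30.547 / 7.25 = 4.21

n ≈ 4.21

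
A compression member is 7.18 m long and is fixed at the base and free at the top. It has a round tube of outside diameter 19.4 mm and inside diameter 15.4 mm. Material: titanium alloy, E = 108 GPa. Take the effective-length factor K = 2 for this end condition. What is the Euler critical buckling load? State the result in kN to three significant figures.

d_o = 19.4 mm, d_i = 15.4 mm
I = π(d_o⁴ − d_i⁴)/64 = π(19.4⁴ − 15.40⁴)/64 = 4.192×10^3 mm⁴
I = 4.192×10^3 mm⁴ = 4.192×10^-9 m⁴
Effective length L_e = K·L = 2 × 7.18 = 14.36 m
P_cr = π²EI / L_e² = π² × 108×10⁹ × 4.192×10^-9 / 14.36² = 21.67 N

P_cr ≈ 0.0217 kN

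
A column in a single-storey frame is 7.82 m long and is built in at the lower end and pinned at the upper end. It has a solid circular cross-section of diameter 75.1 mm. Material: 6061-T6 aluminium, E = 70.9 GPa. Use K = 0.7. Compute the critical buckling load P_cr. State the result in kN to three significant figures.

P_cr ≈ 36.5 kN

I = πd⁴/64 = π×75.1⁴/64 = 1.561×10^6 mm⁴
I = 1.561×10^6 mm⁴ = 1.561×10^-6 m⁴
Effective length L_e = K·L = 0.7 × 7.82 = 5.474 m
P_cr = π²EI / L_e² = π² × 70.9×10⁹ × 1.561×10^-6 / 5.474² = 3.646×10^4 N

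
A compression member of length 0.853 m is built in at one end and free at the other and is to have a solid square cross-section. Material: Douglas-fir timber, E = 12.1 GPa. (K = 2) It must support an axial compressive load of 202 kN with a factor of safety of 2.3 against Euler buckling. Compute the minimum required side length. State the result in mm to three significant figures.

a ≈ 108 mm

Required P_cr = n·P = 2.3 × 202 = 464.6 kN
L_e = K·L = 2 × 0.853 = 1.706 m
Required I = P_cr·L_e²/(π²E) = 4.646×10^5 × 1.706² / (π² × 1.21×10^10) = 1.132×10^-5 m⁴
I_req = 1.132×10^7 mm⁴
Solid square: I = a⁴/12  ⇒  a = (12I)^(1/4) = (12×1.132×10^7)^(1/4) = 108 mm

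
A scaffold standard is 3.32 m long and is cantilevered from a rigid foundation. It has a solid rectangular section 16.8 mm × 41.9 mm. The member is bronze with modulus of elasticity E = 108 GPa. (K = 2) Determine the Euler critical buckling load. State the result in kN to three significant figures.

P_cr ≈ 0.400 kN

Buckling occurs about the weak axis: I_min = h·b³/12 with b = 16.8 mm (the shorter side).
I_min = 41.9×16.8³/12 = 1.656×10^4 mm⁴
I = 1.656×10^4 mm⁴ = 1.656×10^-8 m⁴
Effective length L_e = K·L = 2 × 3.32 = 6.640 m
P_cr = π²EI / L_e² = π² × 108×10⁹ × 1.656×10^-8 / 6.640² = 400.3 N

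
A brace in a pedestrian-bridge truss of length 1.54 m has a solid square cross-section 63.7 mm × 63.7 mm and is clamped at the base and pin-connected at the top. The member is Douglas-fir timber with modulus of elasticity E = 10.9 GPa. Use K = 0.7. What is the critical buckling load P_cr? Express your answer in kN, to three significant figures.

P_cr ≈ 127 kN

I = a⁴/12 = 63.7⁴/12 = 1.372×10^6 mm⁴
I = 1.372×10^6 mm⁴ = 1.372×10^-6 m⁴
Effective length L_e = K·L = 0.7 × 1.54 = 1.078 m
P_cr = π²EI / L_e² = π² × 10.9×10⁹ × 1.372×10^-6 / 1.078² = 1.270×10^5 N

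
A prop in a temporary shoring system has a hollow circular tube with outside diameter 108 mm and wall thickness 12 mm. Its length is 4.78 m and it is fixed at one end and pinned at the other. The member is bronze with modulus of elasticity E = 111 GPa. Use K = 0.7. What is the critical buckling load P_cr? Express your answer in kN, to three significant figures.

Inner diameter d_i = 108 − 2×12 = 84.00 mm
I = π(d_o⁴ − d_i⁴)/64 = π(108⁴ − 84.00⁴)/64 = 4.234×10^6 mm⁴
I = 4.234×10^6 mm⁴ = 4.234×10^-6 m⁴
Effective length L_e = K·L = 0.7 × 4.78 = 3.346 m
P_cr = π²EI / L_e² = π² × 111×10⁹ × 4.234×10^-6 / 3.346² = 4.143×10^5 N

P_cr ≈ 414 kN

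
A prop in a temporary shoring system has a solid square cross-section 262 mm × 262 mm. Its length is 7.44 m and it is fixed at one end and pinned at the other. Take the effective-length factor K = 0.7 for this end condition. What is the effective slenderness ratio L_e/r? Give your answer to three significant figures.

λ ≈ 68.9

For a square r = a/√12 = 262/√12 = 75.63 mm
L_e = K·L = 0.7 × 7.44 m = 5.208 m = 5208.0 mm
λ = L_e / r_min = 5208.0 / 75.63 = 68.9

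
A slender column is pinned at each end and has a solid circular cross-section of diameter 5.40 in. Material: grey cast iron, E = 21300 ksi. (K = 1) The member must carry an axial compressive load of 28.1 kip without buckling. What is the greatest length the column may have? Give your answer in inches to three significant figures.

I = πd⁴/64 = π×5.40⁴/64 = 41.74 in⁴
At the buckling limit P_cr = P = 2.810×10^4 lb
From P_cr = π²EI/(K·L)²:  L = (1/K)·√(π²EI/P_cr) = (1/1)·√(π²×2.13×10^7×41.74/2.810×10^4)
L = 559 in

L_max ≈ 559 in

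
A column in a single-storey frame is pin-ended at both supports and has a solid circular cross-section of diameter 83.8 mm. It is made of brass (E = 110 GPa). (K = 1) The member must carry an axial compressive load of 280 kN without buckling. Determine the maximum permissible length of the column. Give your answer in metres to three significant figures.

L_max ≈ 3.06 m

I = πd⁴/64 = π×83.8⁴/64 = 2.421×10^6 mm⁴
I = 2.421×10^-6 m⁴
At the buckling limit P_cr = P = 2.800×10^5 N
From P_cr = π²EI/(K·L)²:  L = (1/K)·√(π²EI/P_cr) = (1/1)·√(π²×1.10×10^11×2.421×10^-6/2.800×10^5)
L = 3.06 m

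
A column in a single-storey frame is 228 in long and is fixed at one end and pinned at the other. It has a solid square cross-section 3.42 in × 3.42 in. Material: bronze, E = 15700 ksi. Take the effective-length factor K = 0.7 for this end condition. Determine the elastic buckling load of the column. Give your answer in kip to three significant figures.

I = a⁴/12 = 3.42⁴/12 = 11.40 in⁴
Effective length L_e = K·L = 0.7 × 228 = 159.6 in
P_cr = π²EI / L_e² = π² × 15700×10³ × 11.40 / 159.6² = 6.935×10^4 lb

P_cr ≈ 69.4 kip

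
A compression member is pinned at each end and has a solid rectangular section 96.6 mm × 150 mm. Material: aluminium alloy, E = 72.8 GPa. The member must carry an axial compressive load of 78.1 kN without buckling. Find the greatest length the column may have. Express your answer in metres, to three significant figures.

Buckling occurs about the weak axis: I_min = h·b³/12 with b = 96.6 mm (the shorter side).
I_min = 150×96.6³/12 = 1.127×10^7 mm⁴
I = 1.127×10^-5 m⁴
At the buckling limit P_cr = P = 7.810×10^4 N
From P_cr = π²EI/(K·L)²:  L = (1/K)·√(π²EI/P_cr) = (1/1)·√(π²×7.28×10^10×1.127×10^-5/7.810×10^4)
L = 10.2 m

L_max ≈ 10.2 m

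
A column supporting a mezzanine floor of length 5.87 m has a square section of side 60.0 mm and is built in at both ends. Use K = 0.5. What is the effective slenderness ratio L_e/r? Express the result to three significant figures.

For a square r = a/√12 = 60.0/√12 = 17.32 mm
L_e = K·L = 0.5 × 5.87 m = 2.935 m = 2935.0 mm
λ = L_e / r_min = 2935.0 / 17.32 = 169

λ ≈ 169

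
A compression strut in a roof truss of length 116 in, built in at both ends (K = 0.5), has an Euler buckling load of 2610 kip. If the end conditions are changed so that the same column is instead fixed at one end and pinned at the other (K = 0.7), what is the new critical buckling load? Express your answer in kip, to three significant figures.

P_cr ∝ 1/K², so P_cr,new = P_cr,old × (K_old/K_new)² = 2610 × (0.5/0.7)²
= 2610 × 0.5102 = 1330 kip

P_cr ≈ 1330 kip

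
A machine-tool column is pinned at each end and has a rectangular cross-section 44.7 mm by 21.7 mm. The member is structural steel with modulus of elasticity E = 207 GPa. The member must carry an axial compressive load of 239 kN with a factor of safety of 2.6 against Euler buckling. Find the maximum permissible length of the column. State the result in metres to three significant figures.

Buckling occurs about the weak axis: I_min = h·b³/12 with b = 21.7 mm (the shorter side).
I_min = 44.7×21.7³/12 = 3.806×10^4 mm⁴
I = 3.806×10^-8 m⁴
Required critical load P_cr = n·P = 2.6 × 239 = 621.4 kN = 6.214×10^5 N
From P_cr = π²EI/(K·L)²:  L = (1/K)·√(π²EI/P_cr) = (1/1)·√(π²×2.07×10^11×3.806×10^-8/6.214×10^5)
L = 0.354 m

L_max ≈ 0.354 m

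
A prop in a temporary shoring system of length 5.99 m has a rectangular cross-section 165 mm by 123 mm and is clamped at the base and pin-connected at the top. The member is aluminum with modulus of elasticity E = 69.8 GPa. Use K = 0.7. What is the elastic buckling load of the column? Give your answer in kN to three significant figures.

P_cr ≈ 1000 kN

Buckling occurs about the weak axis: I_min = h·b³/12 with b = 123 mm (the shorter side).
I_min = 165×123³/12 = 2.559×10^7 mm⁴
I = 2.559×10^7 mm⁴ = 2.559×10^-5 m⁴
Effective length L_e = K·L = 0.7 × 5.99 = 4.193 m
P_cr = π²EI / L_e² = π² × 69.8×10⁹ × 2.559×10^-5 / 4.193² = 1.003×10^6 N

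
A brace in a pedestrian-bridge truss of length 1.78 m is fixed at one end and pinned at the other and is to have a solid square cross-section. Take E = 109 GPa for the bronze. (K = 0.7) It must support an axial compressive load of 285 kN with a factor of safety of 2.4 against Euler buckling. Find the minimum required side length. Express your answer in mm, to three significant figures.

Required P_cr = n·P = 2.4 × 285 = 684.0 kN
L_e = K·L = 0.7 × 1.78 = 1.246 m
Required I = P_cr·L_e²/(π²E) = 6.840×10^5 × 1.246² / (π² × 1.09×10^11) = 9.871×10^-7 m⁴
I_req = 9.871×10^5 mm⁴
Solid square: I = a⁴/12  ⇒  a = (12I)^(1/4) = (12×9.871×10^5)^(1/4) = 58.7 mm

a ≈ 58.7 mm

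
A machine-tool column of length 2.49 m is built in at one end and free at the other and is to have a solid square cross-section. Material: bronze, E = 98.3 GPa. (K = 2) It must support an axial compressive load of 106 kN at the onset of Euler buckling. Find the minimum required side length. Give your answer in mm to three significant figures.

L_e = K·L = 2 × 2.49 = 4.980 m
Required I = P_cr·L_e²/(π²E) = 1.060×10^5 × 4.980² / (π² × 9.83×10^10) = 2.710×10^-6 m⁴
I_req = 2.710×10^6 mm⁴
Solid square: I = a⁴/12  ⇒  a = (12I)^(1/4) = (12×2.710×10^6)^(1/4) = 75.5 mm

a ≈ 75.5 mm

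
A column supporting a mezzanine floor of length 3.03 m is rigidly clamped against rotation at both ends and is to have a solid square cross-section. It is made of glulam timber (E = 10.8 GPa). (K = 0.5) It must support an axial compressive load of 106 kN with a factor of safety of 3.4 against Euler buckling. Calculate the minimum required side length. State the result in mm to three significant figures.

Required P_cr = n·P = 3.4 × 106 = 360.4 kN
L_e = K·L = 0.5 × 3.03 = 1.515 m
Required I = P_cr·L_e²/(π²E) = 3.604×10^5 × 1.515² / (π² × 1.08×10^10) = 7.760×10^-6 m⁴
I_req = 7.760×10^6 mm⁴
Solid square: I = a⁴/12  ⇒  a = (12I)^(1/4) = (12×7.760×10^6)^(1/4) = 98.2 mm

a ≈ 98.2 mm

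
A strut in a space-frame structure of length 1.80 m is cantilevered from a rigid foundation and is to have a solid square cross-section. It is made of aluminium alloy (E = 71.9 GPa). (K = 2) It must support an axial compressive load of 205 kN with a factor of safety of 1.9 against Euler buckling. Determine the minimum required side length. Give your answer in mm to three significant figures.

a ≈ 96.1 mm

Required P_cr = n·P = 1.9 × 205 = 389.5 kN
L_e = K·L = 2 × 1.80 = 3.600 m
Required I = P_cr·L_e²/(π²E) = 3.895×10^5 × 3.600² / (π² × 7.19×10^10) = 7.114×10^-6 m⁴
I_req = 7.114×10^6 mm⁴
Solid square: I = a⁴/12  ⇒  a = (12I)^(1/4) = (12×7.114×10^6)^(1/4) = 96.1 mm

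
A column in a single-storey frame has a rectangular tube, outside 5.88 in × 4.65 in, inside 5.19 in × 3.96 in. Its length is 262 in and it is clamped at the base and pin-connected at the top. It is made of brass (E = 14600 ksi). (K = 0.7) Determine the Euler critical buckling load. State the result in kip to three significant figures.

P_cr ≈ 96.0 kip

Weak-axis I_min = (h_o·b_o³ − h_i·b_i³)/12 with b_o = 4.65, b_i = 3.960 in (shorter outer/inner sides).
I_min = (5.88×4.65³ − 5.190×3.960³)/12 = 22.41 in⁴
Effective length L_e = K·L = 0.7 × 262 = 183.4 in
P_cr = π²EI / L_e² = π² × 14600×10³ × 22.41 / 183.4² = 9.600×10^4 lb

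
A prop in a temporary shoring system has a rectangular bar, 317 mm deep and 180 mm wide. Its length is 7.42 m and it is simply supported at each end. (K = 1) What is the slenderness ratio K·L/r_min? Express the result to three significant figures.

λ ≈ 143

For a rectangle r_min = b/√12 = 180/√12 = 51.96 mm
L_e = K·L = 1 × 7.42 m = 7.420 m = 7420.0 mm
λ = L_e / r_min = 7420.0 / 51.96 = 143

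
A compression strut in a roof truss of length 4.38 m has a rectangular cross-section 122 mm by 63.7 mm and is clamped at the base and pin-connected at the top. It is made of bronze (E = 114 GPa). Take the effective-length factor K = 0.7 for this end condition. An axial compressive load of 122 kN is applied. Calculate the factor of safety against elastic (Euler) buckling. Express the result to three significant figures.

Buckling occurs about the weak axis: I_min = h·b³/12 with b = 63.7 mm (the shorter side).
I_min = 122×63.7³/12 = 2.628×10^6 mm⁴
I = 2.628×10^6 mm⁴ = 2.628×10^-6 m⁴
Effective length L_e = K·L = 0.7 × 4.38 = 3.066 m
P_cr = π²EI / L_e² = π² × 114×10⁹ × 2.628×10^-6 / 3.066² = 3.145×10^5 N
Factor of safety n = P_cr / P = 314.53 / 122 = 2.58

n ≈ 2.58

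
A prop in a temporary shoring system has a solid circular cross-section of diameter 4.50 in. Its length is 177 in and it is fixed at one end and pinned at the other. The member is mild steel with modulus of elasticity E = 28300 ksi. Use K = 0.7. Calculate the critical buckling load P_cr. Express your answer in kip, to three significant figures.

P_cr ≈ 366 kip

I = πd⁴/64 = π×4.50⁴/64 = 20.13 in⁴
Effective length L_e = K·L = 0.7 × 177 = 123.9 in
P_cr = π²EI / L_e² = π² × 28300×10³ × 20.13 / 123.9² = 3.662×10^5 lb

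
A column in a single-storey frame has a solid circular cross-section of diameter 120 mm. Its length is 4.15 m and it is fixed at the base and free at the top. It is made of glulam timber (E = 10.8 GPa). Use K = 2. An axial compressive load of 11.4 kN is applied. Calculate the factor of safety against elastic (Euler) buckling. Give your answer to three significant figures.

n ≈ 1.38

I = πd⁴/64 = π×120⁴/64 = 1.018×10^7 mm⁴
I = 1.018×10^7 mm⁴ = 1.018×10^-5 m⁴
Effective length L_e = K·L = 2 × 4.15 = 8.300 m
P_cr = π²EI / L_e² = π² × 10.8×10⁹ × 1.018×10^-5 / 8.300² = 1.575×10^4 N
Factor of safety n = P_cr / P = 15.749 / 11.4 = 1.38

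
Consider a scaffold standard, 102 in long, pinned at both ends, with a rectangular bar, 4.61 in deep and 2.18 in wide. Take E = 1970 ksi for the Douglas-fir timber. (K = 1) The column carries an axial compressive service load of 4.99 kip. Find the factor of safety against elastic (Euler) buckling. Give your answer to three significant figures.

Buckling occurs about the weak axis: I_min = h·b³/12 with b = 2.18 in (the shorter side).
I_min = 4.61×2.18³/12 = 3.980 in⁴
Effective length L_e = K·L = 1 × 102 = 102.0 in
P_cr = π²EI / L_e² = π² × 1970×10³ × 3.980 / 102.0² = 7.438×10^3 lb
Factor of safety n = P_cr / P = 7.4380 / 4.99 = 1.49

n ≈ 1.49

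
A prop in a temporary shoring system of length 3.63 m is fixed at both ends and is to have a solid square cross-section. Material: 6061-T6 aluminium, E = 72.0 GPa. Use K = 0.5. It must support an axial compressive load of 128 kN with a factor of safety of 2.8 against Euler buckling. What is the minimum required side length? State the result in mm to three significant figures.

a ≈ 66.8 mm

Required P_cr = n·P = 2.8 × 128 = 358.4 kN
L_e = K·L = 0.5 × 3.63 = 1.815 m
Required I = P_cr·L_e²/(π²E) = 3.584×10^5 × 1.815² / (π² × 7.20×10^10) = 1.661×10^-6 m⁴
I_req = 1.661×10^6 mm⁴
Solid square: I = a⁴/12  ⇒  a = (12I)^(1/4) = (12×1.661×10^6)^(1/4) = 66.8 mm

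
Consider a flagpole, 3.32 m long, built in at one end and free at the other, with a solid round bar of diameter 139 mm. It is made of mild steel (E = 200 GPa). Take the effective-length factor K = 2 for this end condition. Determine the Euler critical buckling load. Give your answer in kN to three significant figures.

P_cr ≈ 820 kN

I = πd⁴/64 = π×139⁴/64 = 1.832×10^7 mm⁴
I = 1.832×10^7 mm⁴ = 1.832×10^-5 m⁴
Effective length L_e = K·L = 2 × 3.32 = 6.640 m
P_cr = π²EI / L_e² = π² × 200×10⁹ × 1.832×10^-5 / 6.640² = 8.204×10^5 N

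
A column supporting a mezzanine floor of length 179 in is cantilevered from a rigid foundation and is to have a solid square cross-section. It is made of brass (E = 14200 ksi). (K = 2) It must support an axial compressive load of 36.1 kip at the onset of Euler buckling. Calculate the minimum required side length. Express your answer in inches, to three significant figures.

a ≈ 4.46 in

L_e = K·L = 2 × 179 = 358.0 in
Required I = P_cr·L_e²/(π²E) = 3.610×10^4 × 358.0² / (π² × 1.42×10^7) = 33.01 in⁴
Solid square: I = a⁴/12  ⇒  a = (12I)^(1/4) = (12×33.01)^(1/4) = 4.46 in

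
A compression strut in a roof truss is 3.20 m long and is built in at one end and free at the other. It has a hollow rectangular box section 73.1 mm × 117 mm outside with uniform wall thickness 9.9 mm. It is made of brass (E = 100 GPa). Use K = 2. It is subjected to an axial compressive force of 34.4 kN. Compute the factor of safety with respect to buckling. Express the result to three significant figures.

n ≈ 1.81

Inner dimensions: h_i = 117 − 2×9.9 = 97.20 mm, b_i = 73.1 − 2×9.9 = 53.30 mm
Weak-axis I_min = (h_o·b_o³ − h_i·b_i³)/12 with b_o = 73.1, b_i = 53.30 mm (shorter outer/inner sides).
I_min = (117×73.1³ − 97.20×53.30³)/12 = 2.582×10^6 mm⁴
I = 2.582×10^6 mm⁴ = 2.582×10^-6 m⁴
Effective length L_e = K·L = 2 × 3.20 = 6.400 m
P_cr = π²EI / L_e² = π² × 100×10⁹ × 2.582×10^-6 / 6.400² = 6.222×10^4 N
Factor of safety n = P_cr / P = 62.216 / 34.4 = 1.81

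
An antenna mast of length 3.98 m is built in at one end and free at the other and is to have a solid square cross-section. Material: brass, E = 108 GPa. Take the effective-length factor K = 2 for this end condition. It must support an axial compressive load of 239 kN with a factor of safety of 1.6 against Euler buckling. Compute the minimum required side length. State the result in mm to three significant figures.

a ≈ 129 mm

Required P_cr = n·P = 1.6 × 239 = 382.4 kN
L_e = K·L = 2 × 3.98 = 7.960 m
Required I = P_cr·L_e²/(π²E) = 3.824×10^5 × 7.960² / (π² × 1.08×10^11) = 2.273×10^-5 m⁴
I_req = 2.273×10^7 mm⁴
Solid square: I = a⁴/12  ⇒  a = (12I)^(1/4) = (12×2.273×10^7)^(1/4) = 129 mm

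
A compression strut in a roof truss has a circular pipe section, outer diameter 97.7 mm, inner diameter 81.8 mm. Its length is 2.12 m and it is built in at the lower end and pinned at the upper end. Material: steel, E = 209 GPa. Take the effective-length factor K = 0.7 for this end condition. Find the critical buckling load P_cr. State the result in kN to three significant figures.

d_o = 97.7 mm, d_i = 81.8 mm
I = π(d_o⁴ − d_i⁴)/64 = π(97.7⁴ − 81.80⁴)/64 = 2.275×10^6 mm⁴
I = 2.275×10^6 mm⁴ = 2.275×10^-6 m⁴
Effective length L_e = K·L = 0.7 × 2.12 = 1.484 m
P_cr = π²EI / L_e² = π² × 209×10⁹ × 2.275×10^-6 / 1.484² = 2.131×10^6 N

P_cr ≈ 2130 kN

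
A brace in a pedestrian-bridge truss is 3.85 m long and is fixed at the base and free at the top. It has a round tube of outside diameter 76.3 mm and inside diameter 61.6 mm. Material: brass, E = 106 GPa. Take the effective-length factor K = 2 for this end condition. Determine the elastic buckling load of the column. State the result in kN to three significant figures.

P_cr ≈ 16.9 kN

d_o = 76.3 mm, d_i = 61.6 mm
I = π(d_o⁴ − d_i⁴)/64 = π(76.3⁴ − 61.60⁴)/64 = 9.569×10^5 mm⁴
I = 9.569×10^5 mm⁴ = 9.569×10^-7 m⁴
Effective length L_e = K·L = 2 × 3.85 = 7.700 m
P_cr = π²EI / L_e² = π² × 106×10⁹ × 9.569×10^-7 / 7.700² = 1.688×10^4 N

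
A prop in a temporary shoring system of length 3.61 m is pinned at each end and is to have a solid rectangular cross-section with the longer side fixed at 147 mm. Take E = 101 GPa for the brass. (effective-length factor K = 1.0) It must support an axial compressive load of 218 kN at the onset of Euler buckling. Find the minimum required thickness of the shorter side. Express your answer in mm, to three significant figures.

b ≈ 61.5 mm

L_e = K·L = 1 × 3.61 = 3.610 m
Required I = P_cr·L_e²/(π²E) = 2.180×10^5 × 3.610² / (π² × 1.01×10^11) = 2.850×10^-6 m⁴
I_req = 2.850×10^6 mm⁴
Rectangle, weak axis: I_min = h·b³/12 with h = 147 mm fixed  ⇒  b = (12I/h)^(1/3) = 61.5 mm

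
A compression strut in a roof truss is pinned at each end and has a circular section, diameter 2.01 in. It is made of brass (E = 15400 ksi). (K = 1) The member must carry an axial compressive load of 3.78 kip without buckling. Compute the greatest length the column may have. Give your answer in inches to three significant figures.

I = πd⁴/64 = π×2.01⁴/64 = 0.8012 in⁴
At the buckling limit P_cr = P = 3.780×10^3 lb
From P_cr = π²EI/(K·L)²:  L = (1/K)·√(π²EI/P_cr) = (1/1)·√(π²×1.54×10^7×0.8012/3.780×10^3)
L = 179 in

L_max ≈ 179 in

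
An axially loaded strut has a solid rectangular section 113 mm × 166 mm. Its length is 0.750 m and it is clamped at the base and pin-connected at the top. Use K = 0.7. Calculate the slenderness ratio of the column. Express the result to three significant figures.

For a rectangle r_min = b/√12 = 113/√12 = 32.62 mm
L_e = K·L = 0.7 × 0.750 m = 0.5250 m = 525.00 mm
λ = L_e / r_min = 525.00 / 32.62 = 16.1

λ ≈ 16.1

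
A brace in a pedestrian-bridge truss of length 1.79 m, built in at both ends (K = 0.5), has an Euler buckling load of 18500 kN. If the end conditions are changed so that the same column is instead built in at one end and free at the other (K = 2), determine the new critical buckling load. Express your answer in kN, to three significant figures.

P_cr ∝ 1/K², so P_cr,new = P_cr,old × (K_old/K_new)² = 18500 × (0.5/2)²
= 18500 × 0.06250 = 1160 kN

P_cr ≈ 1160 kN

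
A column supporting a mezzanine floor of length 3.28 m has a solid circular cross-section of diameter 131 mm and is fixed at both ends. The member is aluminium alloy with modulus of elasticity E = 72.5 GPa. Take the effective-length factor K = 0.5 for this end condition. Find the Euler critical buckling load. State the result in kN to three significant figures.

I = πd⁴/64 = π×131⁴/64 = 1.446×10^7 mm⁴
I = 1.446×10^7 mm⁴ = 1.446×10^-5 m⁴
Effective length L_e = K·L = 0.5 × 3.28 = 1.640 m
P_cr = π²EI / L_e² = π² × 72.5×10⁹ × 1.446×10^-5 / 1.640² = 3.846×10^6 N

P_cr ≈ 3850 kN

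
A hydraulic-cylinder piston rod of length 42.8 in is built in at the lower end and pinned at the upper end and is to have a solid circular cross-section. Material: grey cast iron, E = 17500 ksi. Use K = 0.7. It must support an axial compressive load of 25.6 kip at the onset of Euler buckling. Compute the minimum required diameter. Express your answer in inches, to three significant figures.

d ≈ 1.28 in

L_e = K·L = 0.7 × 42.8 = 29.96 in
Required I = P_cr·L_e²/(π²E) = 2.560×10^4 × 29.96² / (π² × 1.75×10^7) = 0.1330 in⁴
Solid circle: I = πd⁴/64  ⇒  d = (64I/π)^(1/4) = (64×0.1330/π)^(1/4) = 1.28 in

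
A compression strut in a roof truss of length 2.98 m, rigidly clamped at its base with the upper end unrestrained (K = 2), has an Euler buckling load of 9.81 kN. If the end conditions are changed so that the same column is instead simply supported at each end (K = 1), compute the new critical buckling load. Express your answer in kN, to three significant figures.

P_cr ≈ 39.2 kN

P_cr ∝ 1/K², so P_cr,new = P_cr,old × (K_old/K_new)² = 9.81 × (2/1)²
= 9.81 × 4.000 = 39.2 kN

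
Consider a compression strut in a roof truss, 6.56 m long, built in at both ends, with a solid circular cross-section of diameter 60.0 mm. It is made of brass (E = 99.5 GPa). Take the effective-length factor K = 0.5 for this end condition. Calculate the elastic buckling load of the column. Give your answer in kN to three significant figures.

I = πd⁴/64 = π×60.0⁴/64 = 6.362×10^5 mm⁴
I = 6.362×10^5 mm⁴ = 6.362×10^-7 m⁴
Effective length L_e = K·L = 0.5 × 6.56 = 3.280 m
P_cr = π²EI / L_e² = π² × 99.5×10⁹ × 6.362×10^-7 / 3.280² = 5.807×10^4 N

P_cr ≈ 58.1 kN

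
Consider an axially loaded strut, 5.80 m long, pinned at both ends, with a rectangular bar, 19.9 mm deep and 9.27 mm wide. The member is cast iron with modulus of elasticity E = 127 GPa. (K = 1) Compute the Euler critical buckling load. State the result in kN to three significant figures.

Buckling occurs about the weak axis: I_min = h·b³/12 with b = 9.27 mm (the shorter side).
I_min = 19.9×9.27³/12 = 1.321×10^3 mm⁴
I = 1.321×10^3 mm⁴ = 1.321×10^-9 m⁴
Effective length L_e = K·L = 1 × 5.80 = 5.800 m
P_cr = π²EI / L_e² = π² × 127×10⁹ × 1.321×10^-9 / 5.800² = 49.22 N

P_cr ≈ 0.0492 kN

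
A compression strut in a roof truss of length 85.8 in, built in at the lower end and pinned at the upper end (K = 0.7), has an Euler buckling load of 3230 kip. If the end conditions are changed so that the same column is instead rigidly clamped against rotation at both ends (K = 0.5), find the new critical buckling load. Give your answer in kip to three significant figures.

P_cr ∝ 1/K², so P_cr,new = P_cr,old × (K_old/K_new)² = 3230 × (0.7/0.5)²
= 3230 × 1.960 = 6330 kip

P_cr ≈ 6330 kip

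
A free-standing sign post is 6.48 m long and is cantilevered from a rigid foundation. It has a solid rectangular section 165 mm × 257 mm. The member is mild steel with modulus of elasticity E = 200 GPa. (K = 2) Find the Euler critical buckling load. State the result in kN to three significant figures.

P_cr ≈ 1130 kN

Buckling occurs about the weak axis: I_min = h·b³/12 with b = 165 mm (the shorter side).
I_min = 257×165³/12 = 9.621×10^7 mm⁴
I = 9.621×10^7 mm⁴ = 9.621×10^-5 m⁴
Effective length L_e = K·L = 2 × 6.48 = 12.96 m
P_cr = π²EI / L_e² = π² × 200×10⁹ × 9.621×10^-5 / 12.96² = 1.131×10^6 N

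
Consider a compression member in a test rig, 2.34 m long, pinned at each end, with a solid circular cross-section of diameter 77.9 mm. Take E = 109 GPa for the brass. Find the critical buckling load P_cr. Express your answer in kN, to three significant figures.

I = πd⁴/64 = π×77.9⁴/64 = 1.808×10^6 mm⁴
I = 1.808×10^6 mm⁴ = 1.808×10^-6 m⁴
Effective length L_e = K·L = 1 × 2.34 = 2.340 m
P_cr = π²EI / L_e² = π² × 109×10⁹ × 1.808×10^-6 / 2.340² = 3.552×10^5 N

P_cr ≈ 355 kN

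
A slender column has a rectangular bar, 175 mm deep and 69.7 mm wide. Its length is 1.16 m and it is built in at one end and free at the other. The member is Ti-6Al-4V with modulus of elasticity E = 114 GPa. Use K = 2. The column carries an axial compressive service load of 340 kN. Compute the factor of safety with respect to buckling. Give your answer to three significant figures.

n ≈ 3.04

Buckling occurs about the weak axis: I_min = h·b³/12 with b = 69.7 mm (the shorter side).
I_min = 175×69.7³/12 = 4.938×10^6 mm⁴
I = 4.938×10^6 mm⁴ = 4.938×10^-6 m⁴
Effective length L_e = K·L = 2 × 1.16 = 2.320 m
P_cr = π²EI / L_e² = π² × 114×10⁹ × 4.938×10^-6 / 2.320² = 1.032×10^6 N
Factor of safety n = P_cr / P = 1032.2 / 340 = 3.04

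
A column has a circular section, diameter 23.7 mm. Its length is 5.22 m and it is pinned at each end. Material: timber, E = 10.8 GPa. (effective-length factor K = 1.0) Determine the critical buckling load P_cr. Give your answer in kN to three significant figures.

I = πd⁴/64 = π×23.7⁴/64 = 1.549×10^4 mm⁴
I = 1.549×10^4 mm⁴ = 1.549×10^-8 m⁴
Effective length L_e = K·L = 1 × 5.22 = 5.220 m
P_cr = π²EI / L_e² = π² × 10.8×10⁹ × 1.549×10^-8 / 5.220² = 60.58 N

P_cr ≈ 0.0606 kN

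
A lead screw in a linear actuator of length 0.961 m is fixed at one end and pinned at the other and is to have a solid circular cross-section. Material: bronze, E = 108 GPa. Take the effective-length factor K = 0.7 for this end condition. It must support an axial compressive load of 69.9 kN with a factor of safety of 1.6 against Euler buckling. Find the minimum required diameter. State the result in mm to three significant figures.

Required P_cr = n·P = 1.6 × 69.9 = 111.8 kN
L_e = K·L = 0.7 × 0.961 = 0.6727 m
Required I = P_cr·L_e²/(π²E) = 1.118×10^5 × 0.6727² / (π² × 1.08×10^11) = 4.748×10^-8 m⁴
I_req = 4.748×10^4 mm⁴
Solid circle: I = πd⁴/64  ⇒  d = (64I/π)^(1/4) = (64×4.748×10^4/π)^(1/4) = 31.4 mm

d ≈ 31.4 mm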